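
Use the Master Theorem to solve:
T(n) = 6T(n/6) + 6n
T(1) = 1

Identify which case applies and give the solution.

a=6, b=6, f(n)=6n. log_6(6) = 1. Since c=1 = 1, Case 2 applies: T(n) = Θ(n^log_b(a) · log n) = O(n log n).

Answer: O(n log n) - Case 2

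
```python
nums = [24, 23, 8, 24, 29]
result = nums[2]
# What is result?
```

Trace:
`nums = [24, 23, 8, 24, 29]` → nums = [24, 23, 8, 24, 29]
`result = nums[2]` → result = 8
So result = 8

Answer: 8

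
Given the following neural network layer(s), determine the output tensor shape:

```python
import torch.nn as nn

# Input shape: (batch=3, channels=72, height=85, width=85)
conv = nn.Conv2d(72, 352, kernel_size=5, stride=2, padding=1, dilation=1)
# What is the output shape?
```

Input: (3, 72, 85, 85) -> Output: (3, 352, 42, 42)

Answer: (3, 352, 42, 42)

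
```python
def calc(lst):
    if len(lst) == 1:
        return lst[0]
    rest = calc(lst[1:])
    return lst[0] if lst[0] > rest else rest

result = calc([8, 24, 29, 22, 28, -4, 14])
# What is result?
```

Recursive max over [8, 24, 29, 22, 28, -4, 14] = 29

Answer: 29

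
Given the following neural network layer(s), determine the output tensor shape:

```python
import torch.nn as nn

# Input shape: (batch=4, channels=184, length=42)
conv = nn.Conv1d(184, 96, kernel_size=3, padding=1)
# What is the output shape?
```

Input: (4, 184, 42) -> Output: (4, 96, 42)

Answer: (4, 96, 42)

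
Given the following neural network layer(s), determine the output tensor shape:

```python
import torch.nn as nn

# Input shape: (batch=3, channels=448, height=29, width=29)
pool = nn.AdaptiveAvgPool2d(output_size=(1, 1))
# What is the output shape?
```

Input: (3, 448, 29, 29) -> Output: (3, 448, 1, 1)

Answer: (3, 448, 1, 1)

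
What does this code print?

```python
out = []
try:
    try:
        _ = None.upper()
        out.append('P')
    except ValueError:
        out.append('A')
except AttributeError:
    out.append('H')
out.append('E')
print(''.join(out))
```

Execution trace: 'H' (outer except AttributeError) → 'E' (after the try/except). Output: HE

Answer: HE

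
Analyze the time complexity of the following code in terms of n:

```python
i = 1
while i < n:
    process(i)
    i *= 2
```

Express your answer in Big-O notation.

This is Logarithmic loop. Time complexity: O(log n).

Answer: O(log n)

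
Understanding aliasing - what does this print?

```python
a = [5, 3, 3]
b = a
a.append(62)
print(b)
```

Key concept: basic list aliasing.
Step by step:
`a = [5, 3, 3]` → a = [5, 3, 3]
`b = a` → b = [5, 3, 3] (same object as a)
`a.append(62)` → a = [5, 3, 3, 62] (same object as b); b = [5, 3, 3, 62] (same object as a)
`print(b)` → prints [5, 3, 3, 62]

Answer: [5, 3, 3, 62]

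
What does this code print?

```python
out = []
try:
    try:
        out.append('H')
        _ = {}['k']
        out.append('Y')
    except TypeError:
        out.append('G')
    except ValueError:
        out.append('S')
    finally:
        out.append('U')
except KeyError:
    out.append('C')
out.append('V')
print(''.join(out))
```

Execution trace: 'H' (try body) → 'U' (finally) → 'C' (outer except KeyError) → 'V' (after the try/except). Output: HUCV

Answer: HUCV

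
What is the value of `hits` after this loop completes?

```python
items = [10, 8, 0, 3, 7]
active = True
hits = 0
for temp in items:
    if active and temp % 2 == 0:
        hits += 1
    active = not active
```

Count even values at even positions
`hits` takes the values: 0 → 1 → 2

Answer: 2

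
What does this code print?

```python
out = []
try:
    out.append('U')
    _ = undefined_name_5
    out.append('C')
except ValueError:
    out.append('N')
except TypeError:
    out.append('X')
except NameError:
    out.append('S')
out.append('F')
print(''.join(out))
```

Execution trace: 'U' (try body) → 'S' (except NameError) → 'F' (after the try/except). Output: USF

Answer: USF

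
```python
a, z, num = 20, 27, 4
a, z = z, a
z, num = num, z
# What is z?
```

Trace:
`a, z, num = 20, 27, 4` → a = 20; z = 27; num = 4
`a, z = z, a` → a = 27; z = 20
`z, num = num, z` → z = 4; num = 20
So z = 4

Answer: 4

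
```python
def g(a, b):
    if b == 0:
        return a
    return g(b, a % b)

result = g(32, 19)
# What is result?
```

g(32, 19) -> g(19, 13) -> g(13, 6) -> g(6, 1) -> g(1, 0) -> 1

Answer: 1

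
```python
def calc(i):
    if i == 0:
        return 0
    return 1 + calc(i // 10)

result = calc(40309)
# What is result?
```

Count of digits of 40309: 5

Answer: 5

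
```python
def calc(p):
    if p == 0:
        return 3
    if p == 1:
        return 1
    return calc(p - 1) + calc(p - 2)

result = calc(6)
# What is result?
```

Build up from base cases: calc(0)=3, calc(1)=1, calc(2)=4, calc(3)=5, calc(4)=9, calc(5)=14, calc(6)=23

Answer: 23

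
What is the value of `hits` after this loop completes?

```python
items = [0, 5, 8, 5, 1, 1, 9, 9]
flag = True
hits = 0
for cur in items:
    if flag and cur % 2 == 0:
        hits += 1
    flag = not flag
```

Count even values at even positions
`hits` takes the values: 0 → 1 → 2

Answer: 2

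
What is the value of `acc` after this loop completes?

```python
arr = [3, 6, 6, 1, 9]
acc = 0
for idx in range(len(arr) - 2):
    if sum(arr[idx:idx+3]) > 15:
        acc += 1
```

Count windows with sum > 15
`acc` takes the values: 0 → 1

Answer: 1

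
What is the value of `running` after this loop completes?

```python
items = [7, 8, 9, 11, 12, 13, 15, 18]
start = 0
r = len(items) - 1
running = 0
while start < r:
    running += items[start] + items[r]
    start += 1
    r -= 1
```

Sum of pairs from ends
`running` takes the values: 0 → 25 → 48 → 70 → 93

Answer: 93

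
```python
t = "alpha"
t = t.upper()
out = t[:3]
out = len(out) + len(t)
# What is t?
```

Trace:
`t = "alpha"` → t = 'alpha'
`t = t.upper()` → t = 'ALPHA'
`out = t[:3]` → out = 'ALP'
`out = len(out) + len(t)` → out = 8
So t = 'ALPHA'

Answer: 'ALPHA'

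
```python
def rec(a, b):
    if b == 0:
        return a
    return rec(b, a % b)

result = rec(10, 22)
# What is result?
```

rec(10, 22) -> rec(22, 10) -> rec(10, 2) -> rec(2, 0) -> 2

Answer: 2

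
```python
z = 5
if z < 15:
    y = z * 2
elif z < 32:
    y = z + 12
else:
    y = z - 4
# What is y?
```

Trace:
`z = 5` → z = 5
`if z < 15: ...` → z < 15 is True → y = 10
So y = 10

Answer: 10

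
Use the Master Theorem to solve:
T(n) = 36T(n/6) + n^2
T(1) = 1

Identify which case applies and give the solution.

a=36, b=6, f(n)=n^2. log_6(36) = 2. Since c=2 = 2, Case 2 applies: T(n) = Θ(n^log_b(a) · log n) = O(n^2 log n).

Answer: O(n^2 log n) - Case 2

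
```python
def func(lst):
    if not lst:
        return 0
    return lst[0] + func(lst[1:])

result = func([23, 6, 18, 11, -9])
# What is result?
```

23 + 6 + 18 + 11 + (-9) + 0 = 49

Answer: 49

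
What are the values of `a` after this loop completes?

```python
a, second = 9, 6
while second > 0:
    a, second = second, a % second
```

GCD of 9 and 6
`a` takes the values: 9 → 6 → 3

Answer: 3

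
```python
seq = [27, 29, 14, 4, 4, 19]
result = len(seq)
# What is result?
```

Trace:
`seq = [27, 29, 14, 4, 4, 19]` → seq = [27, 29, 14, 4, 4, 19]
`result = len(seq)` → result = 6
So result = 6

Answer: 6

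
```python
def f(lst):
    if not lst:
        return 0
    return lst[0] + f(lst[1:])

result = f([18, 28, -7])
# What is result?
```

18 + 28 + (-7) + 0 = 39

Answer: 39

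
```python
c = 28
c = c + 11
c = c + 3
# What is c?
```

Trace:
`c = 28` → c = 28
`c = c + 11` → c = 39
`c = c + 3` → c = 42
So c = 42

Answer: 42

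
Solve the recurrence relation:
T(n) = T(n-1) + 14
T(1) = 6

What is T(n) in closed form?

Unrolling: T(n) = T(1) + 14·(n-1) = 6 + 14(n-1) = 14n - 8.

Answer: T(n) = 14n - 8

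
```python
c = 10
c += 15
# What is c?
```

Trace:
`c = 10` → c = 10
`c += 15` → c = 25
So c = 25

Answer: 25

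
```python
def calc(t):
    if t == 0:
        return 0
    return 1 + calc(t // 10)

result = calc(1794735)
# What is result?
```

Count of digits of 1794735: 7

Answer: 7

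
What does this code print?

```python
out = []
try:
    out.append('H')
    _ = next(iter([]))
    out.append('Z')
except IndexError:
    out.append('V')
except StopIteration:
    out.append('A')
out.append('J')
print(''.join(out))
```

Execution trace: 'H' (try body) → 'A' (except StopIteration) → 'J' (after the try/except). Output: HAJ

Answer: HAJ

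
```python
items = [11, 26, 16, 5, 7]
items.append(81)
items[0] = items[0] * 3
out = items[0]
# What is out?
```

Trace:
`items = [11, 26, 16, 5, 7]` → items = [11, 26, 16, 5, 7]
`items.append(81)` → items = [11, 26, 16, 5, 7, 81]
`items[0] = items[0] * 3` → items = [33, 26, 16, 5, 7, 81]
`out = items[0]` → out = 33
So out = 33

Answer: 33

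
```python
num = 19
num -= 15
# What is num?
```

Trace:
`num = 19` → num = 19
`num -= 15` → num = 4
So num = 4

Answer: 4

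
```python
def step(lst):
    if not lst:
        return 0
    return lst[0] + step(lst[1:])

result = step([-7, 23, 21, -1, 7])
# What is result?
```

(-7) + 23 + 21 + (-1) + 7 + 0 = 43

Answer: 43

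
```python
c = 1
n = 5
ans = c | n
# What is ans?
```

Trace:
`c = 1` → c = 1
`n = 5` → n = 5
`ans = c | n` → ans = 5
So ans = 5

Answer: 5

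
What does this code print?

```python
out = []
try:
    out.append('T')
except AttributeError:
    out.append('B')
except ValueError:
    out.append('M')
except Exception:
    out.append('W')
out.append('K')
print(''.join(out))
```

Execution trace: 'T' (try body, no exception) → 'K' (after the try/except). Output: TK

Answer: TK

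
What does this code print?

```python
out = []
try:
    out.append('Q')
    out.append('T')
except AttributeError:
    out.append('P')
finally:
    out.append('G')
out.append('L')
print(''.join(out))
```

Execution trace: 'Q' (try body) → 'T' (try body, no exception) → 'G' (finally) → 'L' (after the try/except). Output: QTGL

Answer: QTGL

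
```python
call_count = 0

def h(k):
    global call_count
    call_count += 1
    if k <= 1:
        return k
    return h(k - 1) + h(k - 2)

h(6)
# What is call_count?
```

Calls(k) = 1 + Calls(k-1) + Calls(k-2); Calls(0)=Calls(1)=1. For k=6 this gives 25.

Answer: 25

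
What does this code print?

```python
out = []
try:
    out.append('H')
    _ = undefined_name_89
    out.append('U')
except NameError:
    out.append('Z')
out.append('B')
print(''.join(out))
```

Execution trace: 'H' (try body) → 'Z' (except NameError) → 'B' (after the try/except). Output: HZB

Answer: HZB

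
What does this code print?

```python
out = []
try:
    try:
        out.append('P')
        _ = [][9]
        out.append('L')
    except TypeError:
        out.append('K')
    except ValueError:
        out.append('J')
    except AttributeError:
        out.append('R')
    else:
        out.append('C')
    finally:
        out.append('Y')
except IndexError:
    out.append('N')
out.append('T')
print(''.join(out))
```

Execution trace: 'P' (try body) → 'Y' (finally) → 'N' (outer except IndexError) → 'T' (after the try/except). Output: PYNT

Answer: PYNT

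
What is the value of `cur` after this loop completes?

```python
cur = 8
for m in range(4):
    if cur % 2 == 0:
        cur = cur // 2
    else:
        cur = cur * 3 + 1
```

Collatz-style transformation from 8
`cur` takes the values: 8 → 4 → 2 → 1 → 4

Answer: 4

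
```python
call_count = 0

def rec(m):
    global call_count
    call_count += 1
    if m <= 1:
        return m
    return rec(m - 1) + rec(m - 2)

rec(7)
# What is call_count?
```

Calls(m) = 1 + Calls(m-1) + Calls(m-2); Calls(0)=Calls(1)=1. For m=7 this gives 41.

Answer: 41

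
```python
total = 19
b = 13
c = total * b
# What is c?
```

Trace:
`total = 19` → total = 19
`b = 13` → b = 13
`c = total * b` → c = 247
So c = 247

Answer: 247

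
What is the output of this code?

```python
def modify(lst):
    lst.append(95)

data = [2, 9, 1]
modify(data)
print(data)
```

Key concept: function modifies passed list.
Step by step:
`data = [2, 9, 1]` → data = [2, 9, 1]
`modify(data)` → data = [2, 9, 1, 95]
`print(data)` → prints [2, 9, 1, 95]

Answer: [2, 9, 1, 95]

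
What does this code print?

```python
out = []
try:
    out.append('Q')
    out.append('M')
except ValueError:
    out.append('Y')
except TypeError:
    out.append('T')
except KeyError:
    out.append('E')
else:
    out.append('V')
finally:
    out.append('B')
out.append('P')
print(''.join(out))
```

Execution trace: 'Q' (try body) → 'M' (try body, no exception) → 'V' (else) → 'B' (finally) → 'P' (after the try/except). Output: QMVBP

Answer: QMVBP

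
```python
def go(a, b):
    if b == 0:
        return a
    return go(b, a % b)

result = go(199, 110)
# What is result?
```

go(199, 110) -> go(110, 89) -> go(89, 21) -> go(21, 5) -> go(5, 1) -> go(1, 0) -> 1

Answer: 1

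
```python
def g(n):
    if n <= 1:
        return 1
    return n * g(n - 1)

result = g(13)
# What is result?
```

g(13) = 13 * 12 * 11 * 10 * 9 * 8 * 7 * 6 * 5 * 4 * 3 * 2 * 1 = 6227020800

Answer: 6227020800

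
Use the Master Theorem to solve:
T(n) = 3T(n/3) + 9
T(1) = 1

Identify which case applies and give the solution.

a=3, b=3, f(n)=9. log_3(3) = 1. Since c=0 < 1, Case 1 applies: T(n) = Θ(n^log_b(a)) = O(n).

Answer: O(n) - Case 1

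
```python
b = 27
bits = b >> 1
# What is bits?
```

Trace:
`b = 27` → b = 27
`bits = b >> 1` → bits = 13
So bits = 13

Answer: 13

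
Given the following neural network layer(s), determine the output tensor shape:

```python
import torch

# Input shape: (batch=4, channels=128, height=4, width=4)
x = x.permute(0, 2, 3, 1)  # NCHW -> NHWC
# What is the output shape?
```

Input: (4, 128, 4, 4) -> Output: (4, 4, 4, 128)

Answer: (4, 4, 4, 128)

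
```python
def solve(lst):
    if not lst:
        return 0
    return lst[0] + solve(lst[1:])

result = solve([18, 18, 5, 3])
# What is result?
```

18 + 18 + 5 + 3 + 0 = 44

Answer: 44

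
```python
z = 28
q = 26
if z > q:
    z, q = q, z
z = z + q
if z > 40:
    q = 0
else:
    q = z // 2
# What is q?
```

Trace:
`z = 28` → z = 28
`q = 26` → q = 26
`if z > q: ...` → z > q is True → z = 26; q = 28
`z = z + q` → z = 54
`if z > 40: ...` → z > 40 is True → q = 0
So q = 0

Answer: 0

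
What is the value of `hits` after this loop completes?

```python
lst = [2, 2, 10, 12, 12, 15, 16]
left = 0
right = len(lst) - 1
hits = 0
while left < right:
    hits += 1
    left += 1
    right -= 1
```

Iterations until pointers meet (list length 7)
`hits` takes the values: 0 → 1 → 2 → 3

Answer: 3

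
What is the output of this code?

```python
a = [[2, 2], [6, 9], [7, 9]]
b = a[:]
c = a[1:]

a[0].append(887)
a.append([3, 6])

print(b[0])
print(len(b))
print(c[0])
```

Key concept: slice with nested mutation.
Step by step:
`a = [[2, 2], [6, 9], [7, 9]]` → a = [[2, 2], [6, 9], [7, 9]]
`b = a[:]` → b = [[2, 2], [6, 9], [7, 9]]
`c = a[1:]` → c = [[6, 9], [7, 9]]
`a[0].append(887)` → a = [[2, 2, 887], [6, 9], [7, 9]]; b = [[2, 2, 887], [6, 9], [7, 9]]
`a.append([3, 6])` → a = [[2, 2, 887], [6, 9], [7, 9], [3, 6]]
`print(b[0])` → prints [2, 2, 887]
`print(len(b))` → prints 3
`print(c[0])` → prints [6, 9]

Answer:
[2, 2, 887]
3
[6, 9]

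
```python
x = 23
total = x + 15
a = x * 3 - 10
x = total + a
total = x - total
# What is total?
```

Trace:
`x = 23` → x = 23
`total = x + 15` → total = 38
`a = x * 3 - 10` → a = 59
`x = total + a` → x = 97
`total = x - total` → total = 59
So total = 59

Answer: 59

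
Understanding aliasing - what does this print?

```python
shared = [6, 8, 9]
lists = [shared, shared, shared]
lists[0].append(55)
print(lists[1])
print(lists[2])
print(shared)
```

Key concept: list of same reference.
Step by step:
`shared = [6, 8, 9]` → shared = [6, 8, 9]
`lists = [shared, shared, shared]` → lists = [[6, 8, 9], [6, 8, 9], [6, 8, 9]]
`lists[0].append(55)` → shared = [6, 8, 9, 55]; lists = [[6, 8, 9, 55], [6, 8, 9, 55], [6, 8, 9, 55]]
`print(lists[1])` → prints [6, 8, 9, 55]
`print(lists[2])` → prints [6, 8, 9, 55]
`print(shared)` → prints [6, 8, 9, 55]

Answer:
[6, 8, 9, 55]
[6, 8, 9, 55]
[6, 8, 9, 55]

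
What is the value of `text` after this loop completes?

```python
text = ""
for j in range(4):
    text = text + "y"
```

Repeat 'y' 4 times
`text` takes the values: "" → "y" → "yy" → "yyy" → "yyyy"

Answer: "yyyy"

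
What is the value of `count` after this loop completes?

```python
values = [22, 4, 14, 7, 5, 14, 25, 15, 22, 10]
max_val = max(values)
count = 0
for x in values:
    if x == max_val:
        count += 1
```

Count of max value 25 in [22, 4, 14, 7, 5, 14, 25, 15, 22, 10]
`count` takes the values: 0 → 1

Answer: 1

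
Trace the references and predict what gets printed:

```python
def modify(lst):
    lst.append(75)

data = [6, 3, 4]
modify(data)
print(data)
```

Key concept: function modifies passed list.
Step by step:
`data = [6, 3, 4]` → data = [6, 3, 4]
`modify(data)` → data = [6, 3, 4, 75]
`print(data)` → prints [6, 3, 4, 75]

Answer: [6, 3, 4, 75]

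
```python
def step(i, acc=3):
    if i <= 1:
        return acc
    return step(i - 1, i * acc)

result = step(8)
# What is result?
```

Accumulator trace (n, acc): (8, 3) -> (7, 24) -> (6, 168) -> (5, 1008) -> (4, 5040) -> (3, 20160) -> (2, 60480) -> (1, 120960) -> return 120960

Answer: 120960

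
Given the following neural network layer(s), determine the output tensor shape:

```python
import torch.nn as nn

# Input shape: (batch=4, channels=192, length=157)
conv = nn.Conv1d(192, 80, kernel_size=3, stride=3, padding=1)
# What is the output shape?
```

Input: (4, 192, 157) -> Output: (4, 80, 53)

Answer: (4, 80, 53)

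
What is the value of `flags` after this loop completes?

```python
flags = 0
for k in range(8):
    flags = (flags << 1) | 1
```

Build 8 consecutive 1-bits: 0b11111111
`flags` takes the values: 0 → 1 → 3 → 7 → 15 → 31 → 63 → 127 → 255

Answer: 255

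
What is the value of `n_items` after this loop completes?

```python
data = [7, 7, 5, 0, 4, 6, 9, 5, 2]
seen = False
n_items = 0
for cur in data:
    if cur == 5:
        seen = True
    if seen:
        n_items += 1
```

Count elements after first 5 in [7, 7, 5, 0, 4, 6, 9, 5, 2]
`n_items` takes the values: 0 → 1 → 2 → 3 → 4 → 5 → 6 → 7

Answer: 7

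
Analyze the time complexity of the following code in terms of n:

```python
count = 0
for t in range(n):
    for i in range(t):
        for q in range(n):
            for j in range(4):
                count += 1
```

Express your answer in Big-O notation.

Each loop level contributes: n × n × n × 1. Multiplying the contributions gives O(n^3).

Answer: O(n^3)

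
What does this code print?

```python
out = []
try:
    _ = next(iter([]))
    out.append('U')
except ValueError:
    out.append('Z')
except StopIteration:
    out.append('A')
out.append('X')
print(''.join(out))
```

Execution trace: 'A' (except StopIteration) → 'X' (after the try/except). Output: AX

Answer: AX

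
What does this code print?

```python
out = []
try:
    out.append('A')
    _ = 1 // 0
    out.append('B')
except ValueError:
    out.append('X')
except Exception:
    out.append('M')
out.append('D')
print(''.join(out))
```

Execution trace: 'A' (try body) → 'M' (except Exception) → 'D' (after the try/except). Output: AMD

Answer: AMD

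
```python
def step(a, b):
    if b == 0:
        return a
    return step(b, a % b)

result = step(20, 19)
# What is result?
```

step(20, 19) -> step(19, 1) -> step(1, 0) -> 1

Answer: 1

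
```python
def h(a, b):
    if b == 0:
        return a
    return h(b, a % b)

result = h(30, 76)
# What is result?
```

h(30, 76) -> h(76, 30) -> h(30, 16) -> h(16, 14) -> h(14, 2) -> h(2, 0) -> 2

Answer: 2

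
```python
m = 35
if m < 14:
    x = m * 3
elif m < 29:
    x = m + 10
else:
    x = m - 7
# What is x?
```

Trace:
`m = 35` → m = 35
`if m < 14: ...` → m < 14 is False, m < 29 is False, take else branch → x = 28
So x = 28

Answer: 28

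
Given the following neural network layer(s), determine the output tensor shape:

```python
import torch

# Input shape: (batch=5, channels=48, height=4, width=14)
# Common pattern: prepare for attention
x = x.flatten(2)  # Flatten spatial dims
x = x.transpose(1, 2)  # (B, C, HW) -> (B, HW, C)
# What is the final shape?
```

Input: (5, 48, 4, 14) -> after flatten(2): (5, 48, 56) -> Output: (5, 56, 48)

Answer: (5, 56, 48)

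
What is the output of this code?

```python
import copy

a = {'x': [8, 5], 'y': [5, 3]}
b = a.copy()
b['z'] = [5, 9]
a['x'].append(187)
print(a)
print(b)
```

Key concept: shallow copy of dict with mutable values.
Step by step:
`a = {'x': [8, 5], 'y': [5, 3]}` → a = {'x': [8, 5], 'y': [5, 3]}
`b = a.copy()` → b = {'x': [8, 5], 'y': [5, 3]}
`b['z'] = [5, 9]` → b = {'x': [8, 5], 'y': [5, 3], 'z': [5, 9]}
`a['x'].append(187)` → a = {'x': [8, 5, 187], 'y': [5, 3]}; b = {'x': [8, 5, 187], 'y': [5, 3], 'z': [5, 9]}
`print(a)` → prints {'x': [8, 5, 187], 'y': [5, 3]}
`print(b)` → prints {'x': [8, 5, 187], 'y': [5, 3], 'z': [5, 9]}

Answer:
{'x': [8, 5, 187], 'y': [5, 3]}
{'x': [8, 5, 187], 'y': [5, 3], 'z': [5, 9]}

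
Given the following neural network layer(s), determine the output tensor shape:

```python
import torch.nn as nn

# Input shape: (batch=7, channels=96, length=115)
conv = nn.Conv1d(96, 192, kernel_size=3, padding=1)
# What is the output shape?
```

Input: (7, 96, 115) -> Output: (7, 192, 115)

Answer: (7, 192, 115)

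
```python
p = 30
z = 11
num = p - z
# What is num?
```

Trace:
`p = 30` → p = 30
`z = 11` → z = 11
`num = p - z` → num = 19
So num = 19

Answer: 19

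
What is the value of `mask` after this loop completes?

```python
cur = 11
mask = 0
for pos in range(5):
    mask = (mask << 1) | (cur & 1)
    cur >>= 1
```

Reverse lowest 5 bits of 11
`mask` takes the values: 0 → 1 → 3 → 6 → 13 → 26

Answer: 26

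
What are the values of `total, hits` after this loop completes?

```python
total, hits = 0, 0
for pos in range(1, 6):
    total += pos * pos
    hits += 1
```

Sum of squares and count
`total, hits` takes the values: (0, 0) → (1, 0) → (1, 1) → (5, 1) → (5, 2) → (14, 2) → (14, 3) → (30, 3) → (30, 4) → (55, 4) → (55, 5)

Answer: 55, 5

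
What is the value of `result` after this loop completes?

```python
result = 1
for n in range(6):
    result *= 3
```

3^6 = 729
`result` takes the values: 1 → 3 → 9 → 27 → 81 → 243 → 729

Answer: 729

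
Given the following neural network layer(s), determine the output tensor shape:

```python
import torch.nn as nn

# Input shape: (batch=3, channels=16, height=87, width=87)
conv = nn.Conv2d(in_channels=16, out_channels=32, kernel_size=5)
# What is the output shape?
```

Input: (3, 16, 87, 87) -> Output: (3, 32, 83, 83)

Answer: (3, 32, 83, 83)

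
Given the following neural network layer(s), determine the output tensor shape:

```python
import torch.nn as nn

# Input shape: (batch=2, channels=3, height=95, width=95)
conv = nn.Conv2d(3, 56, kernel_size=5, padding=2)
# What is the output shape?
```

Input: (2, 3, 95, 95) -> Output: (2, 56, 95, 95)

Answer: (2, 56, 95, 95)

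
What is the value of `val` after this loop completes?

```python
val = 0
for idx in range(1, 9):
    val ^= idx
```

XOR of 1 to 8
`val` takes the values: 0 → 1 → 3 → 0 → 4 → 1 → 7 → 0 → 8

Answer: 8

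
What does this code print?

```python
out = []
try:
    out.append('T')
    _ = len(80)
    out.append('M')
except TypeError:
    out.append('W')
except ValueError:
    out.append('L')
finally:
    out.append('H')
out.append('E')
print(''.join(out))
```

Execution trace: 'T' (try body) → 'W' (except TypeError) → 'H' (finally) → 'E' (after the try/except). Output: TWHE

Answer: TWHE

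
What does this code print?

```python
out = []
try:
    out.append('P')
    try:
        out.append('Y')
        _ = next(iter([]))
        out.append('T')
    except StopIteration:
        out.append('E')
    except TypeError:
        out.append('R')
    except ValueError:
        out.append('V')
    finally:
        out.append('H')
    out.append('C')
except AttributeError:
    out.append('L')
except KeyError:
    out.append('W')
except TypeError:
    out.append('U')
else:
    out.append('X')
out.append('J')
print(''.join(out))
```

Execution trace: 'P' (try body) → 'Y' (inner try body) → 'E' (inner except StopIteration) → 'H' (inner finally) → 'C' (try body, no exception) → 'X' (else) → 'J' (after the try/except). Output: PYEHCXJ

Answer: PYEHCXJ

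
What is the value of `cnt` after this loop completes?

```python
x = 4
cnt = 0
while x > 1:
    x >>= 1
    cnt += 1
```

Count right shifts until 1
`cnt` takes the values: 0 → 1 → 2

Answer: 2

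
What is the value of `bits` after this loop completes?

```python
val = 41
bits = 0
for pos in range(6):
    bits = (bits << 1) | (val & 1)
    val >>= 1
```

Reverse lowest 6 bits of 41
`bits` takes the values: 0 → 1 → 2 → 4 → 9 → 18 → 37

Answer: 37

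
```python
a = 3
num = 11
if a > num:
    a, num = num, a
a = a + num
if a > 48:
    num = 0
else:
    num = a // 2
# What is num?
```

Trace:
`a = 3` → a = 3
`num = 11` → num = 11
`if a > num: ...` → a > num is False → no variable changes
`a = a + num` → a = 14
`if a > 48: ...` → a > 48 is False, take else branch → num = 7
So num = 7

Answer: 7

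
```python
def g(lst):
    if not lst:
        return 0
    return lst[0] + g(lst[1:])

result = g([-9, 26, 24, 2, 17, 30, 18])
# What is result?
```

(-9) + 26 + 24 + 2 + 17 + 30 + 18 + 0 = 108

Answer: 108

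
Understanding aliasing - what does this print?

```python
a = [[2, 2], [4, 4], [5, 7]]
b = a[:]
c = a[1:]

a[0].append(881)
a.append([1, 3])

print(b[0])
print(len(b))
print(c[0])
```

Key concept: slice with nested mutation.
Step by step:
`a = [[2, 2], [4, 4], [5, 7]]` → a = [[2, 2], [4, 4], [5, 7]]
`b = a[:]` → b = [[2, 2], [4, 4], [5, 7]]
`c = a[1:]` → c = [[4, 4], [5, 7]]
`a[0].append(881)` → a = [[2, 2, 881], [4, 4], [5, 7]]; b = [[2, 2, 881], [4, 4], [5, 7]]
`a.append([1, 3])` → a = [[2, 2, 881], [4, 4], [5, 7], [1, 3]]
`print(b[0])` → prints [2, 2, 881]
`print(len(b))` → prints 3
`print(c[0])` → prints [4, 4]

Answer:
[2, 2, 881]
3
[4, 4]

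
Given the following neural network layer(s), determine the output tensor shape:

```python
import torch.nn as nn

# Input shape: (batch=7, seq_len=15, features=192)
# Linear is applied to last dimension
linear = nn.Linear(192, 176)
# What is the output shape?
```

Input: (7, 15, 192) -> Output: (7, 15, 176)

Answer: (7, 15, 176)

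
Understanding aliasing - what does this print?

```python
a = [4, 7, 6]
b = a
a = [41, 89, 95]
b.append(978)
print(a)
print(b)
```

Key concept: rebinding vs mutation: a is rebound to a new list, b still points at the original.
Step by step:
`a = [4, 7, 6]` → a = [4, 7, 6]
`b = a` → b = [4, 7, 6] (same object as a)
`a = [41, 89, 95]` → a = [41, 89, 95]
`b.append(978)` → b = [4, 7, 6, 978]
`print(a)` → prints [41, 89, 95]
`print(b)` → prints [4, 7, 6, 978]

Answer:
[41, 89, 95]
[4, 7, 6, 978]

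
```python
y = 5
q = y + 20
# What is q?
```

Trace:
`y = 5` → y = 5
`q = y + 20` → q = 25
So q = 25

Answer: 25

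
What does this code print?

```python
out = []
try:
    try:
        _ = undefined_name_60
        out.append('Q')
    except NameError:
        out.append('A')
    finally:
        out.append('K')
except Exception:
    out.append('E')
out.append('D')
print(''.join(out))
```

Execution trace: 'A' (inner except NameError) → 'K' (inner finally) → 'D' (after the try/except). Output: AKD

Answer: AKD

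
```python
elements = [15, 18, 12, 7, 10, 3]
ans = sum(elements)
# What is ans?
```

Trace:
`elements = [15, 18, 12, 7, 10, 3]` → elements = [15, 18, 12, 7, 10, 3]
`ans = sum(elements)` → ans = 65
So ans = 65

Answer: 65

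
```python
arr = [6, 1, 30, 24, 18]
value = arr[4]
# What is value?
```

Trace:
`arr = [6, 1, 30, 24, 18]` → arr = [6, 1, 30, 24, 18]
`value = arr[4]` → value = 18
So value = 18

Answer: 18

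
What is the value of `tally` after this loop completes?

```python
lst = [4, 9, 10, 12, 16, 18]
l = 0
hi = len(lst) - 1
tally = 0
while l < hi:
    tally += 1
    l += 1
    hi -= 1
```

Iterations until pointers meet (list length 6)
`tally` takes the values: 0 → 1 → 2 → 3

Answer: 3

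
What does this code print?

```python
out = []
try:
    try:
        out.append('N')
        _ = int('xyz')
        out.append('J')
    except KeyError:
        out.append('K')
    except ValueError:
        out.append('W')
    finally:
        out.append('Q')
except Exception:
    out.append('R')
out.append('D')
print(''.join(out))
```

Execution trace: 'N' (inner try body) → 'W' (inner except ValueError) → 'Q' (inner finally) → 'D' (after the try/except). Output: NWQD

Answer: NWQD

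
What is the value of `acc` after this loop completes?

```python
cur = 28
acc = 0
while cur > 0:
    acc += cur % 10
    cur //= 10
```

Sum digits of 28
`acc` takes the values: 0 → 8 → 10

Answer: 10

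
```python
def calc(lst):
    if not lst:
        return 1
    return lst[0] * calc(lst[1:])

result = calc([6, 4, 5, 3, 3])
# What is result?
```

Product over [6, 4, 5, 3, 3] = 6 * 4 * 5 * 3 * 3 = 1080

Answer: 1080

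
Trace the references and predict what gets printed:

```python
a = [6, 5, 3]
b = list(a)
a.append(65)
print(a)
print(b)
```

Key concept: list() constructor creates copy.
Step by step:
`a = [6, 5, 3]` → a = [6, 5, 3]
`b = list(a)` → b = [6, 5, 3]
`a.append(65)` → a = [6, 5, 3, 65]
`print(a)` → prints [6, 5, 3, 65]
`print(b)` → prints [6, 5, 3]

Answer:
[6, 5, 3, 65]
[6, 5, 3]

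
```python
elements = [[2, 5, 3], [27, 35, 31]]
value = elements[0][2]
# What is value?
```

Trace:
`elements = [[2, 5, 3], [27, 35, 31]]` → elements = [[2, 5, 3], [27, 35, 31]]
`value = elements[0][2]` → value = 3
So value = 3

Answer: 3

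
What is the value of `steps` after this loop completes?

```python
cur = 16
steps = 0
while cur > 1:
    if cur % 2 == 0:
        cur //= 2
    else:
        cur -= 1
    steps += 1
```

Steps to reduce 16 to 1
`steps` takes the values: 0 → 1 → 2 → 3 → 4

Answer: 4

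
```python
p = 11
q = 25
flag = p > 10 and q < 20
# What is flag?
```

Trace:
`p = 11` → p = 11
`q = 25` → q = 25
`flag = p > 10 and q < 20` → flag = False
So flag = False

Answer: False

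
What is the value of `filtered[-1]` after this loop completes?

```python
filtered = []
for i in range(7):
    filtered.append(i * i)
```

Last element of squares 0 to 6
`filtered` takes the values: [] → [0] → [0, 1] → [0, 1, 4] → [0, 1, 4, 9] → [0, 1, 4, 9, 16] → [0, 1, 4, 9, 16, 25] → [0, 1, 4, 9, 16, 25, 36]
So `filtered[-1]` = 36

Answer: 36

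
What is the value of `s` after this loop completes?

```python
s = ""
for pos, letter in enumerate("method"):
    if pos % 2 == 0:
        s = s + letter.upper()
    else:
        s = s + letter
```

Uppercase even positions in 'method'
`s` takes the values: "" → "M" → "Me" → "MeT" → "MeTh" → "MeThO" → "MeThOd"

Answer: "MeThOd"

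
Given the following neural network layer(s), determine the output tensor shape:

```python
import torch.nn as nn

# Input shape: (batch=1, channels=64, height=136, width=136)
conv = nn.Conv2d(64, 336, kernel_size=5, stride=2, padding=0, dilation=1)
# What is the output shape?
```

Input: (1, 64, 136, 136) -> Output: (1, 336, 66, 66)

Answer: (1, 336, 66, 66)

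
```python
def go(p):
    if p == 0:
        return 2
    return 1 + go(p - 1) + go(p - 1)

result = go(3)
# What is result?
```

go(p) = 1 + 2·go(p-1), go(0)=2. Closed form: (2+1)·2^3 - 1 = 23.

Answer: 23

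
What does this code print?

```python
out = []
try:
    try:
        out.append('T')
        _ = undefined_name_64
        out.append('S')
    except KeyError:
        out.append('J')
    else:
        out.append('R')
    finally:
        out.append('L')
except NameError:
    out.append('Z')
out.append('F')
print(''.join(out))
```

Execution trace: 'T' (try body) → 'L' (finally) → 'Z' (outer except NameError) → 'F' (after the try/except). Output: TLZF

Answer: TLZF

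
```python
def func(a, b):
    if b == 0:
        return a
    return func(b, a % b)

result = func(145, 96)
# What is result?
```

func(145, 96) -> func(96, 49) -> func(49, 47) -> func(47, 2) -> func(2, 1) -> func(1, 0) -> 1

Answer: 1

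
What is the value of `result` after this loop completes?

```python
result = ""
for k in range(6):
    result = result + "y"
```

Repeat 'y' 6 times
`result` takes the values: "" → "y" → "yy" → "yyy" → "yyyy" → "yyyyy" → "yyyyyy"

Answer: "yyyyyy"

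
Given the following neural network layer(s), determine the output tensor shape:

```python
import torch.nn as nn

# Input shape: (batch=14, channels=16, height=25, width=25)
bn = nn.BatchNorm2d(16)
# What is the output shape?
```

Input: (14, 16, 25, 25) -> Output: (14, 16, 25, 25)

Answer: (14, 16, 25, 25)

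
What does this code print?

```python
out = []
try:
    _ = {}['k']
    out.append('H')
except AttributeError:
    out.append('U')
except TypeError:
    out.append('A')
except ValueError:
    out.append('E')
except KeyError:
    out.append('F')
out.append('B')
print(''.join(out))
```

Execution trace: 'F' (except KeyError) → 'B' (after the try/except). Output: FB

Answer: FB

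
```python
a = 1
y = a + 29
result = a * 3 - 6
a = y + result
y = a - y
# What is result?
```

Trace:
`a = 1` → a = 1
`y = a + 29` → y = 30
`result = a * 3 - 6` → result = -3
`a = y + result` → a = 27
`y = a - y` → y = -3
So result = -3

Answer: -3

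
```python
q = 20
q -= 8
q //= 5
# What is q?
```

Trace:
`q = 20` → q = 20
`q -= 8` → q = 12
`q //= 5` → q = 2
So q = 2

Answer: 2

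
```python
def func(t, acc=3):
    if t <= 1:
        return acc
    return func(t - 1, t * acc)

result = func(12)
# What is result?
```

Accumulator trace (n, acc): (12, 3) -> (11, 36) -> (10, 396) -> (9, 3960) -> (8, 35640) -> (7, 285120) -> (6, 1995840) -> (5, 11975040) -> (4, 59875200) -> (3, 239500800) -> (2, 718502400) -> (1, 1437004800) -> return 1437004800

Answer: 1437004800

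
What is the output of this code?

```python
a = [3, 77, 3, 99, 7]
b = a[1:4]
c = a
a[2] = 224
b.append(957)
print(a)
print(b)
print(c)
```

Key concept: slice vs alias.
Step by step:
`a = [3, 77, 3, 99, 7]` → a = [3, 77, 3, 99, 7]
`b = a[1:4]` → b = [77, 3, 99]
`c = a` → c = [3, 77, 3, 99, 7] (same object as a)
`a[2] = 224` → a = [3, 77, 224, 99, 7] (same object as c); c = [3, 77, 224, 99, 7] (same object as a)
`b.append(957)` → b = [77, 3, 99, 957]
`print(a)` → prints [3, 77, 224, 99, 7]
`print(b)` → prints [77, 3, 99, 957]
`print(c)` → prints [3, 77, 224, 99, 7]

Answer:
[3, 77, 224, 99, 7]
[77, 3, 99, 957]
[3, 77, 224, 99, 7]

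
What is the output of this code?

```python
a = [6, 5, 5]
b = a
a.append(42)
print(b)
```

Key concept: basic list aliasing.
Step by step:
`a = [6, 5, 5]` → a = [6, 5, 5]
`b = a` → b = [6, 5, 5] (same object as a)
`a.append(42)` → a = [6, 5, 5, 42] (same object as b); b = [6, 5, 5, 42] (same object as a)
`print(b)` → prints [6, 5, 5, 42]

Answer: [6, 5, 5, 42]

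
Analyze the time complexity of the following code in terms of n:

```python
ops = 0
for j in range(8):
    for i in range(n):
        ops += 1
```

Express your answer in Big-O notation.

Each loop level contributes: 1 × n. Multiplying the contributions gives O(n).

Answer: O(n)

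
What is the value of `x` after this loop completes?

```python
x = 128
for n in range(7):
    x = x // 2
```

Halve 7 times: 128 // 2^7 = 1
`x` takes the values: 128 → 64 → 32 → 16 → 8 → 4 → 2 → 1

Answer: 1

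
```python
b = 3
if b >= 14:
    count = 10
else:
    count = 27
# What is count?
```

Trace:
`b = 3` → b = 3
`if b >= 14: ...` → b >= 14 is False, take else branch → count = 27
So count = 27

Answer: 27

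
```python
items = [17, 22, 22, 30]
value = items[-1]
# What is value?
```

Trace:
`items = [17, 22, 22, 30]` → items = [17, 22, 22, 30]
`value = items[-1]` → value = 30
So value = 30

Answer: 30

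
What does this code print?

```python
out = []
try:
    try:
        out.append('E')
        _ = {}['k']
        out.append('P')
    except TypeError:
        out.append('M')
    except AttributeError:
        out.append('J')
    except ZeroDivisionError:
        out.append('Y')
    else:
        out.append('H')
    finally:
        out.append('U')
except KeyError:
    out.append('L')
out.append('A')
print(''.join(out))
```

Execution trace: 'E' (inner try body) → 'U' (inner finally) → 'L' (outer except KeyError) → 'A' (after the try/except). Output: EULA

Answer: EULA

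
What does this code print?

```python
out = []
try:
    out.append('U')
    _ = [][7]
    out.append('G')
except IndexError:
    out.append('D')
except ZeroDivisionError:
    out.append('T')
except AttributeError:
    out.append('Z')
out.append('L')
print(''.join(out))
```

Execution trace: 'U' (try body) → 'D' (except IndexError) → 'L' (after the try/except). Output: UDL

Answer: UDL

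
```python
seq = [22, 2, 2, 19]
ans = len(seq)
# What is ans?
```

Trace:
`seq = [22, 2, 2, 19]` → seq = [22, 2, 2, 19]
`ans = len(seq)` → ans = 4
So ans = 4

Answer: 4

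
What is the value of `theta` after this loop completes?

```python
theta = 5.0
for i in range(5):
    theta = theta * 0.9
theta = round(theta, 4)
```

Exponential decay: 5.0 * 0.9^5
`theta` takes the values: 5.0 → 4.5 → 4.05 → 3.645 → 3.2805 → 2.95245 → 2.9525

Answer: 2.9525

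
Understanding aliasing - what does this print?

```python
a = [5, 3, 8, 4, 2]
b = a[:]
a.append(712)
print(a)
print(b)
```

Key concept: slice [:] creates copy.
Step by step:
`a = [5, 3, 8, 4, 2]` → a = [5, 3, 8, 4, 2]
`b = a[:]` → b = [5, 3, 8, 4, 2]
`a.append(712)` → a = [5, 3, 8, 4, 2, 712]
`print(a)` → prints [5, 3, 8, 4, 2, 712]
`print(b)` → prints [5, 3, 8, 4, 2]

Answer:
[5, 3, 8, 4, 2, 712]
[5, 3, 8, 4, 2]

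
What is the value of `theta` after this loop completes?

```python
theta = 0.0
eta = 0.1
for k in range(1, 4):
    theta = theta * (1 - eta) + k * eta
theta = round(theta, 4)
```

Moving average with lr=0.1
`theta` takes the values: 0.0 → 0.1 → 0.29 → 0.561

Answer: 0.561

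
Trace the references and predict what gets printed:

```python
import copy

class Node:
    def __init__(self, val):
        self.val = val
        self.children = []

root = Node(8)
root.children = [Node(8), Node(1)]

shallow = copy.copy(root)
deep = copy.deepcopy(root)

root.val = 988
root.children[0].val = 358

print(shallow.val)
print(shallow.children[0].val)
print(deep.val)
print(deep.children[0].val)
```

Key concept: deep copy with custom objects.
Step by step:
`root = Node(8)` → root = Node(val=8, children=[])
`root.children = [Node(8), Node(1)]` → root = Node(val=8, children=[Node(val=8, children=[]), Node(val=1, children=[])])
`shallow = copy.copy(root)` → shallow = Node(val=8, children=[Node(val=8, children=[]), Node(val=1, children=[])])
`deep = copy.deepcopy(root)` → deep = Node(val=8, children=[Node(val=8, children=[]), Node(val=1, children=[])])
`root.val = 988` → root = Node(val=988, children=[Node(val=8, children=[]), Node(val=1, children=[])])
`root.children[0].val = 358` → root = Node(val=988, children=[Node(val=358, children=[]), Node(val=1, children=[])]); shallow = Node(val=8, children=[Node(val=358, children=[]), Node(val=1, children=[])])
`print(shallow.val)` → prints 8
`print(shallow.children[0].val)` → prints 358
`print(deep.val)` → prints 8
`print(deep.children[0].val)` → prints 8

Answer:
8
358
8
8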